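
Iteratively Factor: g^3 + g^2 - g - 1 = (g - 1)*(g^2 + 2*g + 1) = (g - 1)*(g + 1)*(g + 1)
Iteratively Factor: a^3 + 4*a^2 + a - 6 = (a + 3)*(a^2 + a - 2) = (a + 2)*(a + 3)*(a - 1)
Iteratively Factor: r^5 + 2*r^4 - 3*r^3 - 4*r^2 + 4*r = (r - 1)*(r^4 + 3*r^3 - 4*r) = (r - 1)*(r + 2)*(r^3 + r^2 - 2*r) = r*(r - 1)*(r + 2)*(r^2 + r - 2) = r*(r - 1)*(r + 2)^2*(r - 1)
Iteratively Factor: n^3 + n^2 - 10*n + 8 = (n + 4)*(n^2 - 3*n + 2) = (n - 1)*(n + 4)*(n - 2)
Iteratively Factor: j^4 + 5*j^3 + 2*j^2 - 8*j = (j + 2)*(j^3 + 3*j^2 - 4*j) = (j - 1)*(j + 2)*(j^2 + 4*j) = (j - 1)*(j + 2)*(j + 4)*(j)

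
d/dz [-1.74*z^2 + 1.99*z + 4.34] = 1.99 - 3.48*z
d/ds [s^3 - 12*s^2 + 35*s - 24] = 3*s^2 - 24*s + 35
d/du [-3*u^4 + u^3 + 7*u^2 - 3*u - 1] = -12*u^3 + 3*u^2 + 14*u - 3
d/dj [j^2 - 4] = 2*j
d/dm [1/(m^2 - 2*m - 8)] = 2*(1 - m)/(-m^2 + 2*m + 8)^2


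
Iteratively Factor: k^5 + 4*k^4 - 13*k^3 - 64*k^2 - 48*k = (k)*(k^4 + 4*k^3 - 13*k^2 - 64*k - 48) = k*(k + 1)*(k^3 + 3*k^2 - 16*k - 48) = k*(k - 4)*(k + 1)*(k^2 + 7*k + 12) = k*(k - 4)*(k + 1)*(k + 3)*(k + 4)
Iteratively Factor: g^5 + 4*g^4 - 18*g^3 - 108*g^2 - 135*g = (g + 3)*(g^4 + g^3 - 21*g^2 - 45*g) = (g + 3)^2*(g^3 - 2*g^2 - 15*g) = (g - 5)*(g + 3)^2*(g^2 + 3*g) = (g - 5)*(g + 3)^3*(g)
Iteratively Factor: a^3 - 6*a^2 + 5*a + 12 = (a - 4)*(a^2 - 2*a - 3) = (a - 4)*(a + 1)*(a - 3)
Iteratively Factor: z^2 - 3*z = (z - 3)*(z)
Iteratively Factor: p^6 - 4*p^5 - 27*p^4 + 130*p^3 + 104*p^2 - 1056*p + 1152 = (p + 4)*(p^5 - 8*p^4 + 5*p^3 + 110*p^2 - 336*p + 288) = (p - 2)*(p + 4)*(p^4 - 6*p^3 - 7*p^2 + 96*p - 144) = (p - 2)*(p + 4)^2*(p^3 - 10*p^2 + 33*p - 36) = (p - 3)*(p - 2)*(p + 4)^2*(p^2 - 7*p + 12) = (p - 4)*(p - 3)*(p - 2)*(p + 4)^2*(p - 3)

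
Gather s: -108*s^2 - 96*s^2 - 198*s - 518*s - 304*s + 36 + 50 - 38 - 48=-204*s^2 - 1020*s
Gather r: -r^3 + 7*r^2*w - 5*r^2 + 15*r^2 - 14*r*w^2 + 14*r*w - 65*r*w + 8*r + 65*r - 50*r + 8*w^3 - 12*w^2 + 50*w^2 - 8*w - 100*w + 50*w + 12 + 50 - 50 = -r^3 + r^2*(7*w + 10) + r*(-14*w^2 - 51*w + 23) + 8*w^3 + 38*w^2 - 58*w + 12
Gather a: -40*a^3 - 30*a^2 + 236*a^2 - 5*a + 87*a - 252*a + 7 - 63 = -40*a^3 + 206*a^2 - 170*a - 56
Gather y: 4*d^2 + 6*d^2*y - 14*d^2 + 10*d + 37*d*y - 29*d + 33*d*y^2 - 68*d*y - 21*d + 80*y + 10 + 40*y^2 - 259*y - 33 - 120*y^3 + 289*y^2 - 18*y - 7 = -10*d^2 - 40*d - 120*y^3 + y^2*(33*d + 329) + y*(6*d^2 - 31*d - 197) - 30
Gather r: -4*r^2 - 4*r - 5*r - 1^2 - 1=-4*r^2 - 9*r - 2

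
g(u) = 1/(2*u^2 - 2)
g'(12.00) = 0.00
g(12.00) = 0.00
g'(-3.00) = 0.05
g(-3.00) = 0.06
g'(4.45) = -0.01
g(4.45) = 0.03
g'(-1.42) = 1.37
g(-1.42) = 0.49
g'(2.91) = -0.05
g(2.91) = 0.07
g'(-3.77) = 0.02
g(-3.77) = 0.04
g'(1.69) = -0.49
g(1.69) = 0.27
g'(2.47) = -0.09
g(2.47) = 0.10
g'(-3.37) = 0.03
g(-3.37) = 0.05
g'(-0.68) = 2.35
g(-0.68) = -0.93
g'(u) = -4*u/(2*u^2 - 2)^2 = -u/(u^2 - 1)^2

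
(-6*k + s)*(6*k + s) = -36*k^2 + s^2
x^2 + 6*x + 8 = (x + 2)*(x + 4)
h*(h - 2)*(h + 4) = h^3 + 2*h^2 - 8*h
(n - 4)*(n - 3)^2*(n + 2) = n^4 - 8*n^3 + 13*n^2 + 30*n - 72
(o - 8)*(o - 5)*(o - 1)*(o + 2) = o^4 - 12*o^3 + 25*o^2 + 66*o - 80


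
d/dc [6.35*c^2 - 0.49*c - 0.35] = 12.7*c - 0.49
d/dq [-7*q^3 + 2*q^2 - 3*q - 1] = -21*q^2 + 4*q - 3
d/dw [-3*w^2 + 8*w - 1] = 8 - 6*w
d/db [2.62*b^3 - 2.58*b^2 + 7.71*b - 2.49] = 7.86*b^2 - 5.16*b + 7.71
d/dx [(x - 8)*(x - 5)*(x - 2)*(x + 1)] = 4*x^3 - 42*x^2 + 102*x - 14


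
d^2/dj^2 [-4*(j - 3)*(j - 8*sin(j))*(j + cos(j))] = -32*j^2*sin(j) + 4*j^2*cos(j) + 112*j*sin(j) - 64*j*sin(2*j) + 116*j*cos(j) - 24*j + 40*sin(j) + 192*sin(2*j) - 200*cos(j) + 64*cos(2*j) + 24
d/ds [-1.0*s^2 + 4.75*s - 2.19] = 4.75 - 2.0*s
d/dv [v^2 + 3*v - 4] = 2*v + 3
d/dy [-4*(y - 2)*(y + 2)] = -8*y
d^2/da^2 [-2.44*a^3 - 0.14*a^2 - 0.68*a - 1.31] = -14.64*a - 0.28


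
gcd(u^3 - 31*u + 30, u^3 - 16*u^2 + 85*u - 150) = u - 5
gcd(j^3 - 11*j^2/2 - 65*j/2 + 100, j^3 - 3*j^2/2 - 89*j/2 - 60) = j^2 - 3*j - 40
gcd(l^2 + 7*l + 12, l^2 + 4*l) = l + 4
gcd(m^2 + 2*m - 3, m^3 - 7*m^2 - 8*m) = 1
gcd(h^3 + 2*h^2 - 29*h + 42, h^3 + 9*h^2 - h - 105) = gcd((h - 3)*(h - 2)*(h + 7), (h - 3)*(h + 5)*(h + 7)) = h^2 + 4*h - 21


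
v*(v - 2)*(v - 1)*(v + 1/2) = v^4 - 5*v^3/2 + v^2/2 + v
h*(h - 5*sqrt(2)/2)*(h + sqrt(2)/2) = h^3 - 2*sqrt(2)*h^2 - 5*h/2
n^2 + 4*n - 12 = (n - 2)*(n + 6)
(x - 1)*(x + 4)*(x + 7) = x^3 + 10*x^2 + 17*x - 28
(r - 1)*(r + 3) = r^2 + 2*r - 3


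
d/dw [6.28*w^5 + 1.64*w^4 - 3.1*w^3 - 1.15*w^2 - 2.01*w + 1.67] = 31.4*w^4 + 6.56*w^3 - 9.3*w^2 - 2.3*w - 2.01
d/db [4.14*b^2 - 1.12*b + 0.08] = 8.28*b - 1.12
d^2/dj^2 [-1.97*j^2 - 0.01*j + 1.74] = -3.94000000000000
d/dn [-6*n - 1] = -6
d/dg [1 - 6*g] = -6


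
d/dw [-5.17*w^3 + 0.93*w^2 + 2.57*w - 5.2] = -15.51*w^2 + 1.86*w + 2.57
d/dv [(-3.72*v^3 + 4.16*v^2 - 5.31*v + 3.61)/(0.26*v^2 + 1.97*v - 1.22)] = (-0.9672*v^4 - 14.6568*v^3 + 23.191*v^2 - 12.0276*v - 0.633500000000001)/(0.0676*v^4 + 1.0244*v^3 + 3.2465*v^2 - 4.8068*v + 1.4884)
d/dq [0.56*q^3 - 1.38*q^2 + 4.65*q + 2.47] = 1.68*q^2 - 2.76*q + 4.65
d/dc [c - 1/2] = 1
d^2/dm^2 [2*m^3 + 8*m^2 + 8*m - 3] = 12*m + 16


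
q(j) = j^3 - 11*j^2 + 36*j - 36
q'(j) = 3*j^2 - 22*j + 36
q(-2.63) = -224.96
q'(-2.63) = 114.61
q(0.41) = -23.02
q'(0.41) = 27.48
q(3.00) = 0.00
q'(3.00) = -3.00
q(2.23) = 0.67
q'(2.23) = 1.86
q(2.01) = 0.04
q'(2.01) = 3.90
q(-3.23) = -300.74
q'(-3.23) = 138.36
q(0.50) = -20.62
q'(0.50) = 25.75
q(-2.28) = -187.11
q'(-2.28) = 101.76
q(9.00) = 126.00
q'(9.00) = 81.00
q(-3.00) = -270.00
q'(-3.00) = 129.00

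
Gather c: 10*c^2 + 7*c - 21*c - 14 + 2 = 10*c^2 - 14*c - 12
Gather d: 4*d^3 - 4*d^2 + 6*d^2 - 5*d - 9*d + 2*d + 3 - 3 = 4*d^3 + 2*d^2 - 12*d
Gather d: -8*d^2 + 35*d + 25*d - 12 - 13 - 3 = -8*d^2 + 60*d - 28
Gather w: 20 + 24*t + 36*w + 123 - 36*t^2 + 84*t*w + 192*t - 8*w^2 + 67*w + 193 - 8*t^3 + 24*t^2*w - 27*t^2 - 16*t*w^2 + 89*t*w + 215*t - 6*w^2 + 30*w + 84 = -8*t^3 - 63*t^2 + 431*t + w^2*(-16*t - 14) + w*(24*t^2 + 173*t + 133) + 420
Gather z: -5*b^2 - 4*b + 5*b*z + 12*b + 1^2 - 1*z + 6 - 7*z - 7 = -5*b^2 + 8*b + z*(5*b - 8)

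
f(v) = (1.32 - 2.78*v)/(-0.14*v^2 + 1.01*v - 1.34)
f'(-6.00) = -0.09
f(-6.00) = -1.45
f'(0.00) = 1.33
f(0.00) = -0.99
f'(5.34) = -1796.61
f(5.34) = -220.94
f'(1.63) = 454.63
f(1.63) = 48.91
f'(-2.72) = -0.06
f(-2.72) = -1.73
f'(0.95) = 9.31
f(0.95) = 2.61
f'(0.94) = 9.06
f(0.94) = 2.51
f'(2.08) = 61.39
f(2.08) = -28.77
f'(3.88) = -9.16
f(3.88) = -20.09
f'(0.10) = 1.58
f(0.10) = -0.84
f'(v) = (1.32 - 2.78*v)*(0.28*v - 1.01)/(-0.14*v^2 + 1.01*v - 1.34)^2 - 2.78/(-0.14*v^2 + 1.01*v - 1.34)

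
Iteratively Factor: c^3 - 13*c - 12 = (c + 1)*(c^2 - c - 12) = (c - 4)*(c + 1)*(c + 3)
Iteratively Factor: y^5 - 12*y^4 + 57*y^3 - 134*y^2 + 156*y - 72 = (y - 2)*(y^4 - 10*y^3 + 37*y^2 - 60*y + 36) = (y - 2)^2*(y^3 - 8*y^2 + 21*y - 18) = (y - 3)*(y - 2)^2*(y^2 - 5*y + 6) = (y - 3)*(y - 2)^3*(y - 3)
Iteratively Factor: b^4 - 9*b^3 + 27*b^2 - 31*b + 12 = (b - 4)*(b^3 - 5*b^2 + 7*b - 3) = (b - 4)*(b - 1)*(b^2 - 4*b + 3) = (b - 4)*(b - 1)^2*(b - 3)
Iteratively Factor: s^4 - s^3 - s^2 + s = (s - 1)*(s^3 - s) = (s - 1)^2*(s^2 + s) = s*(s - 1)^2*(s + 1)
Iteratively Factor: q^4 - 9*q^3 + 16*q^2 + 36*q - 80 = (q - 2)*(q^3 - 7*q^2 + 2*q + 40) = (q - 4)*(q - 2)*(q^2 - 3*q - 10) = (q - 5)*(q - 4)*(q - 2)*(q + 2)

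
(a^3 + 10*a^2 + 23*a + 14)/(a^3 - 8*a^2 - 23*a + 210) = (a^3 + 10*a^2 + 23*a + 14)/(a^3 - 8*a^2 - 23*a + 210)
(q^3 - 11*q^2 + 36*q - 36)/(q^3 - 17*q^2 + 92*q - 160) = (q^3 - 11*q^2 + 36*q - 36)/(q^3 - 17*q^2 + 92*q - 160)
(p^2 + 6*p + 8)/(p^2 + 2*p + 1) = (p^2 + 6*p + 8)/(p^2 + 2*p + 1)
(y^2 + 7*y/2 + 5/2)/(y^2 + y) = (y + 5/2)/y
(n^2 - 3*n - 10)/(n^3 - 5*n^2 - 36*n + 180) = (n + 2)/(n^2 - 36)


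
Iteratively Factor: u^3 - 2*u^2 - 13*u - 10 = (u + 1)*(u^2 - 3*u - 10) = (u - 5)*(u + 1)*(u + 2)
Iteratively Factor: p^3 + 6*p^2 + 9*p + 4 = (p + 4)*(p^2 + 2*p + 1) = (p + 1)*(p + 4)*(p + 1)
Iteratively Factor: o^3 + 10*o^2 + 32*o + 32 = (o + 4)*(o^2 + 6*o + 8) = (o + 2)*(o + 4)*(o + 4)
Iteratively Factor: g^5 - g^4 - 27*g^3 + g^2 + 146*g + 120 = (g - 5)*(g^4 + 4*g^3 - 7*g^2 - 34*g - 24) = (g - 5)*(g + 2)*(g^3 + 2*g^2 - 11*g - 12) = (g - 5)*(g + 2)*(g + 4)*(g^2 - 2*g - 3) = (g - 5)*(g - 3)*(g + 2)*(g + 4)*(g + 1)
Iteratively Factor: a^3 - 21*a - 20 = (a - 5)*(a^2 + 5*a + 4) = (a - 5)*(a + 4)*(a + 1)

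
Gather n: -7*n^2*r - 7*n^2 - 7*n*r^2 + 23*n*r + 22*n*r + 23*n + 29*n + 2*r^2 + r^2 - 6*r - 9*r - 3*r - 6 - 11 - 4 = n^2*(-7*r - 7) + n*(-7*r^2 + 45*r + 52) + 3*r^2 - 18*r - 21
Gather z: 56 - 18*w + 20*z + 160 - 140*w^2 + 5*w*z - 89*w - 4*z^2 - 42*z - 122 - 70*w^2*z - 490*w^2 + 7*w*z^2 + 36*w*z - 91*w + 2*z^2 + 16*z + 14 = -630*w^2 - 198*w + z^2*(7*w - 2) + z*(-70*w^2 + 41*w - 6) + 108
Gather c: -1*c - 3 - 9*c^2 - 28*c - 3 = -9*c^2 - 29*c - 6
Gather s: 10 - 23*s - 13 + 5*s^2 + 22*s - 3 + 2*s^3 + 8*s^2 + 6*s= 2*s^3 + 13*s^2 + 5*s - 6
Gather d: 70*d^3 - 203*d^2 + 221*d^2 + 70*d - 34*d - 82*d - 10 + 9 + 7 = 70*d^3 + 18*d^2 - 46*d + 6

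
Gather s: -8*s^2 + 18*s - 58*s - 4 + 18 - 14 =-8*s^2 - 40*s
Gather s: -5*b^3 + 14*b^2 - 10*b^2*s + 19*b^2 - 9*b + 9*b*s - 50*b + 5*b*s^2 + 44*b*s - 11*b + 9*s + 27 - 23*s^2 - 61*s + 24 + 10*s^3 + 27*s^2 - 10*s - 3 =-5*b^3 + 33*b^2 - 70*b + 10*s^3 + s^2*(5*b + 4) + s*(-10*b^2 + 53*b - 62) + 48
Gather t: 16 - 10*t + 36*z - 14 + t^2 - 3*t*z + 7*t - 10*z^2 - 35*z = t^2 + t*(-3*z - 3) - 10*z^2 + z + 2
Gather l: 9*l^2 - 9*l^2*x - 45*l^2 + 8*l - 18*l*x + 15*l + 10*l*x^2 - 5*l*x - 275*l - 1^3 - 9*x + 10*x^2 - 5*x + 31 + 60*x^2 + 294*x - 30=l^2*(-9*x - 36) + l*(10*x^2 - 23*x - 252) + 70*x^2 + 280*x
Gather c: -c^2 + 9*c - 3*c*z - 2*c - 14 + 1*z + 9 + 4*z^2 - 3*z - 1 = -c^2 + c*(7 - 3*z) + 4*z^2 - 2*z - 6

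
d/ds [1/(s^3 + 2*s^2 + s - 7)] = (-3*s^2 - 4*s - 1)/(s^3 + 2*s^2 + s - 7)^2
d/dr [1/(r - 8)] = -1/(r - 8)^2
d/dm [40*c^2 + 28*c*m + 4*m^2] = 28*c + 8*m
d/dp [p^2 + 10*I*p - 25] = 2*p + 10*I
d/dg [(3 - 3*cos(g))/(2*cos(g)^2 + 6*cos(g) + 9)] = 3*(4*cos(g) - cos(2*g) + 14)*sin(g)/(6*cos(g) + cos(2*g) + 10)^2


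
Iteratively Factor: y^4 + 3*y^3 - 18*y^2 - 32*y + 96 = (y - 3)*(y^3 + 6*y^2 - 32) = (y - 3)*(y + 4)*(y^2 + 2*y - 8) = (y - 3)*(y - 2)*(y + 4)*(y + 4)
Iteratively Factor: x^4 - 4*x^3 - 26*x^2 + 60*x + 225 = (x - 5)*(x^3 + x^2 - 21*x - 45) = (x - 5)*(x + 3)*(x^2 - 2*x - 15) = (x - 5)^2*(x + 3)*(x + 3)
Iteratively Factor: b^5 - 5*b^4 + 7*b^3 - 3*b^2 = (b)*(b^4 - 5*b^3 + 7*b^2 - 3*b) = b^2*(b^3 - 5*b^2 + 7*b - 3) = b^2*(b - 1)*(b^2 - 4*b + 3) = b^2*(b - 3)*(b - 1)*(b - 1)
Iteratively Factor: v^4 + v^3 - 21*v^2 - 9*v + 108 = (v + 3)*(v^3 - 2*v^2 - 15*v + 36) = (v - 3)*(v + 3)*(v^2 + v - 12) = (v - 3)*(v + 3)*(v + 4)*(v - 3)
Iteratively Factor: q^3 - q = (q)*(q^2 - 1) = q*(q - 1)*(q + 1)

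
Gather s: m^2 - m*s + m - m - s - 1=m^2 + s*(-m - 1) - 1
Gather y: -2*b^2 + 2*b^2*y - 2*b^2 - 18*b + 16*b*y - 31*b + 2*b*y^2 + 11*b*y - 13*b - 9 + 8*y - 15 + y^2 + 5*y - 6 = -4*b^2 - 62*b + y^2*(2*b + 1) + y*(2*b^2 + 27*b + 13) - 30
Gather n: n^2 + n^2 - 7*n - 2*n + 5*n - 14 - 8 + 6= 2*n^2 - 4*n - 16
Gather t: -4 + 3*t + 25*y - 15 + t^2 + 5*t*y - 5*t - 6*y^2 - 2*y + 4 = t^2 + t*(5*y - 2) - 6*y^2 + 23*y - 15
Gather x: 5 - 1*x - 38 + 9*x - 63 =8*x - 96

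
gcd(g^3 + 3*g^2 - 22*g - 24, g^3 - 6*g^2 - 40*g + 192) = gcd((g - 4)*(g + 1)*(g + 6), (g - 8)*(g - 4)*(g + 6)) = g^2 + 2*g - 24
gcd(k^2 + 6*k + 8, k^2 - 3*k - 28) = k + 4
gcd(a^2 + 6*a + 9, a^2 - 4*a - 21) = a + 3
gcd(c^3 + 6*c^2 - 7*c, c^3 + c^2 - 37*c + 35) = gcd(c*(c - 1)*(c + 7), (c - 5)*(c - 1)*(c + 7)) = c^2 + 6*c - 7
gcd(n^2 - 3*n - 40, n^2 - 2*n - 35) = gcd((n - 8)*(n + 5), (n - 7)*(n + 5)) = n + 5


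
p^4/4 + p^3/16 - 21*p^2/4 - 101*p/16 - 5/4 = (p/4 + 1)*(p - 5)*(p + 1/4)*(p + 1)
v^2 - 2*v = v*(v - 2)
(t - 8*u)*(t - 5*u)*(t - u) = t^3 - 14*t^2*u + 53*t*u^2 - 40*u^3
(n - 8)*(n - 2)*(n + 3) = n^3 - 7*n^2 - 14*n + 48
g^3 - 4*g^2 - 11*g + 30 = (g - 5)*(g - 2)*(g + 3)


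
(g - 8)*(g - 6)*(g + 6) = g^3 - 8*g^2 - 36*g + 288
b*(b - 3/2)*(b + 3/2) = b^3 - 9*b/4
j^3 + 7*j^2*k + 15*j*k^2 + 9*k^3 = (j + k)*(j + 3*k)^2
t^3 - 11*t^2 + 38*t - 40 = (t - 5)*(t - 4)*(t - 2)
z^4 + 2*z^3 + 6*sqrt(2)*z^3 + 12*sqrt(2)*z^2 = z^2*(z + 2)*(z + 6*sqrt(2))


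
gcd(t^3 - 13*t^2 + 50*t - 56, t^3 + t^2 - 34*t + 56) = t^2 - 6*t + 8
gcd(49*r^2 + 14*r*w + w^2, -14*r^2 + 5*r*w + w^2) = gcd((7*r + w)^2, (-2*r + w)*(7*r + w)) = 7*r + w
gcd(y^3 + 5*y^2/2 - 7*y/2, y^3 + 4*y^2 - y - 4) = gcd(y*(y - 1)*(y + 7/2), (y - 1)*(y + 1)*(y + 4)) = y - 1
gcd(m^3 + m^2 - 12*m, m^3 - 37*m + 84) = m - 3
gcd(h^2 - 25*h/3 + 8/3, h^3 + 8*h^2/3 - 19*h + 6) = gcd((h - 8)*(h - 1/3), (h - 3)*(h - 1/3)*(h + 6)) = h - 1/3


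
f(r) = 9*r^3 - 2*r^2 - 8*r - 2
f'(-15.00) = 6127.00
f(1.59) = 16.40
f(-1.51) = -25.47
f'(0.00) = -8.00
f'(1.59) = 53.90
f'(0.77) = 4.93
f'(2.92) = 210.53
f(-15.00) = -30707.00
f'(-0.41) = -1.82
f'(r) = 27*r^2 - 4*r - 8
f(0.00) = -2.00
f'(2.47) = 146.84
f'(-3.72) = 380.52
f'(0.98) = 14.01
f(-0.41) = 0.32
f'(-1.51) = 59.60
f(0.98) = -3.29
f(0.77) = -5.24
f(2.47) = 101.66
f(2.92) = 181.66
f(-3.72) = -463.23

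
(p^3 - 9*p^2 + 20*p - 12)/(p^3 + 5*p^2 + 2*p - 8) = (p^2 - 8*p + 12)/(p^2 + 6*p + 8)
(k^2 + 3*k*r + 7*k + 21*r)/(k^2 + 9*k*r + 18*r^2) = (k + 7)/(k + 6*r)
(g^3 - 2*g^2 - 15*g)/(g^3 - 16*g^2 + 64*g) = (g^2 - 2*g - 15)/(g^2 - 16*g + 64)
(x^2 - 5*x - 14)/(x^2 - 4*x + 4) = (x^2 - 5*x - 14)/(x^2 - 4*x + 4)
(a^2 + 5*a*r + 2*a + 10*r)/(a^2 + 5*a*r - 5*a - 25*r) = (a + 2)/(a - 5)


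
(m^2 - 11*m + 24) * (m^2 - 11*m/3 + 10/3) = m^4 - 44*m^3/3 + 203*m^2/3 - 374*m/3 + 80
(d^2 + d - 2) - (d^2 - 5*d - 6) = 6*d + 4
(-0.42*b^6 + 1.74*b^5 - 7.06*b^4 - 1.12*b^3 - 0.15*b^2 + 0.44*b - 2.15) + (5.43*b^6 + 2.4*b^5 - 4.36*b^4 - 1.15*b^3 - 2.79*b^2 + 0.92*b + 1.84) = 5.01*b^6 + 4.14*b^5 - 11.42*b^4 - 2.27*b^3 - 2.94*b^2 + 1.36*b - 0.31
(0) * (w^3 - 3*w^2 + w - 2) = 0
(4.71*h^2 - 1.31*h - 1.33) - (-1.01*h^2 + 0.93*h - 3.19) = 5.72*h^2 - 2.24*h + 1.86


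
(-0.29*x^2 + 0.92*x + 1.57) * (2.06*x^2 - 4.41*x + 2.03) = -0.5974*x^4 + 3.1741*x^3 - 1.4117*x^2 - 5.0561*x + 3.1871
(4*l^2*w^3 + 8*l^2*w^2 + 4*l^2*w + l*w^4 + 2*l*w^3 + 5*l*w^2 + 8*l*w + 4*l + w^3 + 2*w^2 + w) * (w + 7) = 4*l^2*w^4 + 36*l^2*w^3 + 60*l^2*w^2 + 28*l^2*w + l*w^5 + 9*l*w^4 + 19*l*w^3 + 43*l*w^2 + 60*l*w + 28*l + w^4 + 9*w^3 + 15*w^2 + 7*w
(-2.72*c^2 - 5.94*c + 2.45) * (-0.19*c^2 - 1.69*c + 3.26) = 0.5168*c^4 + 5.7254*c^3 + 0.7059*c^2 - 23.5049*c + 7.987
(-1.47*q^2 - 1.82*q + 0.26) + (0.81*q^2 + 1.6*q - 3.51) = -0.66*q^2 - 0.22*q - 3.25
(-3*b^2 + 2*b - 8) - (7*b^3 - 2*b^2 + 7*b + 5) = -7*b^3 - b^2 - 5*b - 13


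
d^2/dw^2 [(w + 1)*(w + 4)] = 2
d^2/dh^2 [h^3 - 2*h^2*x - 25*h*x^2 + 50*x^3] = 6*h - 4*x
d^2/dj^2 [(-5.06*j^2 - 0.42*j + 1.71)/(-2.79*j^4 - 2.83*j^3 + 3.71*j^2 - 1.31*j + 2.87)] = (236.325276*j^8 + 278.945316*j^7 - 27.3559399999997*j^6 - 632.876778*j^5 + 978.442374*j^4 + 962.52414*j^3 - 625.895148*j^2 - 60.300324*j + 117.061648)/(21.717639*j^12 + 66.087009*j^11 - 19.60254*j^10 - 122.501582*j^9 + 21.105561*j^8 - 68.989842*j^7 - 9.93968300000001*j^6 + 186.52317*j^5 - 132.505947*j^4 + 155.870294*j^3 - 106.452318*j^2 + 32.371017*j - 23.639903)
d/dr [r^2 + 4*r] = 2*r + 4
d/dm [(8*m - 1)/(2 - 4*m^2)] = 2*(4*m^2 - m + 2)/(4*m^4 - 4*m^2 + 1)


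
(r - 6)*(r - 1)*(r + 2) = r^3 - 5*r^2 - 8*r + 12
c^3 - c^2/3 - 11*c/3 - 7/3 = (c - 7/3)*(c + 1)^2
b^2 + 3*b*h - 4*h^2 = (b - h)*(b + 4*h)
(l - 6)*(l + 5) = l^2 - l - 30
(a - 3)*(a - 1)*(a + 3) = a^3 - a^2 - 9*a + 9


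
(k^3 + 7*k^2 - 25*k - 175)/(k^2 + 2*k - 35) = k + 5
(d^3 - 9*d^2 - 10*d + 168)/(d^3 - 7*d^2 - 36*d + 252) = (d + 4)/(d + 6)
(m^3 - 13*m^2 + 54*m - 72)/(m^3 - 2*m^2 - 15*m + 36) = (m^2 - 10*m + 24)/(m^2 + m - 12)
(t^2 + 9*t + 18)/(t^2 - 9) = (t + 6)/(t - 3)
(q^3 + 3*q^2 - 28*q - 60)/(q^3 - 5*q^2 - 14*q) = (q^2 + q - 30)/(q*(q - 7))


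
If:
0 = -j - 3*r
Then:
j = -3*r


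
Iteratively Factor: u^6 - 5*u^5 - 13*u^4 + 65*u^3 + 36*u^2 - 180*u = (u - 3)*(u^5 - 2*u^4 - 19*u^3 + 8*u^2 + 60*u) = (u - 3)*(u - 2)*(u^4 - 19*u^2 - 30*u) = (u - 3)*(u - 2)*(u + 3)*(u^3 - 3*u^2 - 10*u) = (u - 5)*(u - 3)*(u - 2)*(u + 3)*(u^2 + 2*u) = (u - 5)*(u - 3)*(u - 2)*(u + 2)*(u + 3)*(u)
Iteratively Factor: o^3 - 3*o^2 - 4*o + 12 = (o - 2)*(o^2 - o - 6) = (o - 2)*(o + 2)*(o - 3)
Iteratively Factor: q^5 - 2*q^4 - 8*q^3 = (q)*(q^4 - 2*q^3 - 8*q^2) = q^2*(q^3 - 2*q^2 - 8*q) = q^2*(q + 2)*(q^2 - 4*q) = q^2*(q - 4)*(q + 2)*(q)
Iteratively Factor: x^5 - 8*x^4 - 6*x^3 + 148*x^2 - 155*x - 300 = (x - 5)*(x^4 - 3*x^3 - 21*x^2 + 43*x + 60) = (x - 5)*(x - 3)*(x^3 - 21*x - 20) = (x - 5)*(x - 3)*(x + 4)*(x^2 - 4*x - 5) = (x - 5)*(x - 3)*(x + 1)*(x + 4)*(x - 5)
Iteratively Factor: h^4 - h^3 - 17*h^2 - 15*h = (h)*(h^3 - h^2 - 17*h - 15) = h*(h + 1)*(h^2 - 2*h - 15) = h*(h + 1)*(h + 3)*(h - 5)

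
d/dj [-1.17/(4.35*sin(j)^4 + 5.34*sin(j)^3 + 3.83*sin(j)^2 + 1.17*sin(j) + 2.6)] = (20.358*sin(j)^3 + 18.7434*sin(j)^2 + 8.9622*sin(j) + 1.3689)*cos(j)/(4.35*sin(j)^4 + 5.34*sin(j)^3 + 3.83*sin(j)^2 + 1.17*sin(j) + 2.6)^2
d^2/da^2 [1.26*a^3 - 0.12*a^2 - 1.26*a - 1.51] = 7.56*a - 0.24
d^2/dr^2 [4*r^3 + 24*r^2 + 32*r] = 24*r + 48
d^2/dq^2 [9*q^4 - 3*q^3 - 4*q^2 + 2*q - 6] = 108*q^2 - 18*q - 8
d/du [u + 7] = 1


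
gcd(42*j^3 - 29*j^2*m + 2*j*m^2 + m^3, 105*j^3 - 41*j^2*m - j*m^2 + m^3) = 21*j^2 - 4*j*m - m^2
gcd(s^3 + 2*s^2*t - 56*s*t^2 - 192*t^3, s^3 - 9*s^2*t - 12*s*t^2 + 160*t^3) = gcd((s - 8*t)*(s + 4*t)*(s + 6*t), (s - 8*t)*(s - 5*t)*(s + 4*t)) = s^2 - 4*s*t - 32*t^2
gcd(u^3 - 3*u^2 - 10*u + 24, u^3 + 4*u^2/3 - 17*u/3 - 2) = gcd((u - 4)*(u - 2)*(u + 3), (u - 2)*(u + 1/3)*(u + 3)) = u^2 + u - 6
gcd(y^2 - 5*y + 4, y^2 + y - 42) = 1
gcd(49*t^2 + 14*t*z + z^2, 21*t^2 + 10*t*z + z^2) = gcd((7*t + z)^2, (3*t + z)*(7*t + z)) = 7*t + z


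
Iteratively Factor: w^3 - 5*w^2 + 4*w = (w - 4)*(w^2 - w) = w*(w - 4)*(w - 1)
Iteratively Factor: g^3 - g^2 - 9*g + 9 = (g - 3)*(g^2 + 2*g - 3) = (g - 3)*(g + 3)*(g - 1)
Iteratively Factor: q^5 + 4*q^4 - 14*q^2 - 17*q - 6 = (q + 1)*(q^4 + 3*q^3 - 3*q^2 - 11*q - 6) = (q + 1)*(q + 3)*(q^3 - 3*q - 2) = (q + 1)^2*(q + 3)*(q^2 - q - 2) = (q + 1)^3*(q + 3)*(q - 2)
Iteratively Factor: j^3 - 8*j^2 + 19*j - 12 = (j - 4)*(j^2 - 4*j + 3) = (j - 4)*(j - 3)*(j - 1)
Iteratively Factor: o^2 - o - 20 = (o - 5)*(o + 4)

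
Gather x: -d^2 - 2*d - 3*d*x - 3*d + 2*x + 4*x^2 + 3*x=-d^2 - 5*d + 4*x^2 + x*(5 - 3*d)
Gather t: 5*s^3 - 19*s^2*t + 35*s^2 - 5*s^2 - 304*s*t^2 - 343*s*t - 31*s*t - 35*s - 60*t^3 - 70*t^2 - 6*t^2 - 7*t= 5*s^3 + 30*s^2 - 35*s - 60*t^3 + t^2*(-304*s - 76) + t*(-19*s^2 - 374*s - 7)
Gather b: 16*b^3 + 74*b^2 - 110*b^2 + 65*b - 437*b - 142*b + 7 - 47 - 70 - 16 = 16*b^3 - 36*b^2 - 514*b - 126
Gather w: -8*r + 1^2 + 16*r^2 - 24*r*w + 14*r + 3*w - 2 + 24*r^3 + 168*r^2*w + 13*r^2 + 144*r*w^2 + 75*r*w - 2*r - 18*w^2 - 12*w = 24*r^3 + 29*r^2 + 4*r + w^2*(144*r - 18) + w*(168*r^2 + 51*r - 9) - 1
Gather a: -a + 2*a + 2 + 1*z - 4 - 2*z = a - z - 2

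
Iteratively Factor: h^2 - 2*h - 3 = (h - 3)*(h + 1)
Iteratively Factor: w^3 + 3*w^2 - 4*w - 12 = (w + 3)*(w^2 - 4) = (w - 2)*(w + 3)*(w + 2)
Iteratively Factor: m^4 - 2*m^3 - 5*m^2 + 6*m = (m - 1)*(m^3 - m^2 - 6*m) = (m - 3)*(m - 1)*(m^2 + 2*m) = (m - 3)*(m - 1)*(m + 2)*(m)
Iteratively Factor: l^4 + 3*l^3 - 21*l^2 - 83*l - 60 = (l - 5)*(l^3 + 8*l^2 + 19*l + 12) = (l - 5)*(l + 4)*(l^2 + 4*l + 3) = (l - 5)*(l + 3)*(l + 4)*(l + 1)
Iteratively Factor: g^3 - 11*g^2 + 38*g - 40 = (g - 4)*(g^2 - 7*g + 10) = (g - 5)*(g - 4)*(g - 2)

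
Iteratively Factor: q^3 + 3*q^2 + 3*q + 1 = (q + 1)*(q^2 + 2*q + 1) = (q + 1)^2*(q + 1)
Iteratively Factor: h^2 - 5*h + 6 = (h - 3)*(h - 2)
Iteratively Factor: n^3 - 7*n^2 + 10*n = (n)*(n^2 - 7*n + 10) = n*(n - 2)*(n - 5)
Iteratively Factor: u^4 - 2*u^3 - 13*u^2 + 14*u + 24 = (u + 3)*(u^3 - 5*u^2 + 2*u + 8) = (u - 4)*(u + 3)*(u^2 - u - 2) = (u - 4)*(u - 2)*(u + 3)*(u + 1)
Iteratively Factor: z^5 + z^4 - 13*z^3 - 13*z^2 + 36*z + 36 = (z + 1)*(z^4 - 13*z^2 + 36) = (z - 2)*(z + 1)*(z^3 + 2*z^2 - 9*z - 18) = (z - 2)*(z + 1)*(z + 3)*(z^2 - z - 6) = (z - 2)*(z + 1)*(z + 2)*(z + 3)*(z - 3)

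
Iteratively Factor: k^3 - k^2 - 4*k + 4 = (k - 1)*(k^2 - 4) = (k - 2)*(k - 1)*(k + 2)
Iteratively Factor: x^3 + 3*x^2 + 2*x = (x + 1)*(x^2 + 2*x) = (x + 1)*(x + 2)*(x)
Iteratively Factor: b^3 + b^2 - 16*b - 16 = (b + 4)*(b^2 - 3*b - 4) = (b + 1)*(b + 4)*(b - 4)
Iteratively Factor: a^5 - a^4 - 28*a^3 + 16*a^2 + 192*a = (a - 4)*(a^4 + 3*a^3 - 16*a^2 - 48*a) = a*(a - 4)*(a^3 + 3*a^2 - 16*a - 48) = a*(a - 4)*(a + 4)*(a^2 - a - 12) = a*(a - 4)^2*(a + 4)*(a + 3)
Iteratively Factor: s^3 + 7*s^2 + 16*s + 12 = (s + 3)*(s^2 + 4*s + 4) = (s + 2)*(s + 3)*(s + 2)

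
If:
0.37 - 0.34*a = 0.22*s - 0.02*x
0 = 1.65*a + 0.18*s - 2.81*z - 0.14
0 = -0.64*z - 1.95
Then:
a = -0.0119284294234592*x - 6.35976847249834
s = 0.10934393638171*x + 11.5105512756793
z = -3.05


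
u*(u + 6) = u^2 + 6*u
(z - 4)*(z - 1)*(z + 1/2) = z^3 - 9*z^2/2 + 3*z/2 + 2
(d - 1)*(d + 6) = d^2 + 5*d - 6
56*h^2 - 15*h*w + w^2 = (-8*h + w)*(-7*h + w)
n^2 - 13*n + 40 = (n - 8)*(n - 5)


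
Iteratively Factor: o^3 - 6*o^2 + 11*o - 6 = (o - 1)*(o^2 - 5*o + 6) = (o - 2)*(o - 1)*(o - 3)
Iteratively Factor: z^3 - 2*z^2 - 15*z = (z)*(z^2 - 2*z - 15) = z*(z - 5)*(z + 3)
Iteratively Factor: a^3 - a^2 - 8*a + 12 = (a - 2)*(a^2 + a - 6) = (a - 2)*(a + 3)*(a - 2)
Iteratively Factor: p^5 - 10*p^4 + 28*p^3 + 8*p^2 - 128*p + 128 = (p - 4)*(p^4 - 6*p^3 + 4*p^2 + 24*p - 32) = (p - 4)*(p - 2)*(p^3 - 4*p^2 - 4*p + 16) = (p - 4)*(p - 2)*(p + 2)*(p^2 - 6*p + 8) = (p - 4)^2*(p - 2)*(p + 2)*(p - 2)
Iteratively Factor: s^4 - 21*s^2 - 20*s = (s)*(s^3 - 21*s - 20) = s*(s + 4)*(s^2 - 4*s - 5) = s*(s - 5)*(s + 4)*(s + 1)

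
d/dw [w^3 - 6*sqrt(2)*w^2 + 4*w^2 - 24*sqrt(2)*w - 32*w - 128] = 3*w^2 - 12*sqrt(2)*w + 8*w - 24*sqrt(2) - 32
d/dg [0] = 0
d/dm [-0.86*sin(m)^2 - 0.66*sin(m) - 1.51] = -(1.72*sin(m) + 0.66)*cos(m)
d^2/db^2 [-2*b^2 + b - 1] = -4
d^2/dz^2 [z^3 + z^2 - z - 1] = 6*z + 2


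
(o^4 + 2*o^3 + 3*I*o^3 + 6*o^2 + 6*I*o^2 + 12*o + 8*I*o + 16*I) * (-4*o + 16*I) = -4*o^5 - 8*o^4 + 4*I*o^4 - 72*o^3 + 8*I*o^3 - 144*o^2 + 64*I*o^2 - 128*o + 128*I*o - 256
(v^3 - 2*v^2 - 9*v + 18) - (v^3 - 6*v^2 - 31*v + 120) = 4*v^2 + 22*v - 102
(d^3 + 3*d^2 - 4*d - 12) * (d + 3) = d^4 + 6*d^3 + 5*d^2 - 24*d - 36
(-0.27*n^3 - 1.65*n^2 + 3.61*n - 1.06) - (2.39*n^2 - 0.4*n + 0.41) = -0.27*n^3 - 4.04*n^2 + 4.01*n - 1.47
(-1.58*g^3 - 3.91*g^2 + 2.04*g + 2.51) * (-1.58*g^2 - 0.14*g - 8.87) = 2.4964*g^5 + 6.399*g^4 + 11.3388*g^3 + 30.4303*g^2 - 18.4462*g - 22.2637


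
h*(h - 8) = h^2 - 8*h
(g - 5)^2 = g^2 - 10*g + 25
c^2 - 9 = (c - 3)*(c + 3)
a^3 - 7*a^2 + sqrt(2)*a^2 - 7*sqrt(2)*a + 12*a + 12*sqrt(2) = (a - 4)*(a - 3)*(a + sqrt(2))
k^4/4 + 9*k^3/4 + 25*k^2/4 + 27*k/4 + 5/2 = (k/4 + 1/2)*(k + 1)^2*(k + 5)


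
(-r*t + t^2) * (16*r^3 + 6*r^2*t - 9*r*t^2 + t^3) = -16*r^4*t + 10*r^3*t^2 + 15*r^2*t^3 - 10*r*t^4 + t^5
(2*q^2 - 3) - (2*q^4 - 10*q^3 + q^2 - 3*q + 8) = -2*q^4 + 10*q^3 + q^2 + 3*q - 11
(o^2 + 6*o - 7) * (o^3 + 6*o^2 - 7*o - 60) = o^5 + 12*o^4 + 22*o^3 - 144*o^2 - 311*o + 420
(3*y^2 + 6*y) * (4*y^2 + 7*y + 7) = 12*y^4 + 45*y^3 + 63*y^2 + 42*y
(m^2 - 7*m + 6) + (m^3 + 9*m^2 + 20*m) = m^3 + 10*m^2 + 13*m + 6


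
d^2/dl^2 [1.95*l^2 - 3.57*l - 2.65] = 3.90000000000000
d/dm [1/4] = 0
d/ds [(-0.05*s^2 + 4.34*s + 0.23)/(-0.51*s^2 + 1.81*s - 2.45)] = (2.1229*s^2 + 0.4796*s - 11.0493)/(0.2601*s^4 - 1.8462*s^3 + 5.7751*s^2 - 8.869*s + 6.0025)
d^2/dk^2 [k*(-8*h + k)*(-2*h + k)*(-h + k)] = 52*h^2 - 66*h*k + 12*k^2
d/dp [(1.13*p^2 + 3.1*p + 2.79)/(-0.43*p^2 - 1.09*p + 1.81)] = (0.1013*p^2 + 6.49*p + 8.6521)/(0.1849*p^4 + 0.9374*p^3 - 0.3685*p^2 - 3.9458*p + 3.2761)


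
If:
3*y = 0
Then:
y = 0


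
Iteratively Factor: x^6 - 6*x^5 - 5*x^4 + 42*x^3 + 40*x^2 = (x)*(x^5 - 6*x^4 - 5*x^3 + 42*x^2 + 40*x) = x*(x + 2)*(x^4 - 8*x^3 + 11*x^2 + 20*x) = x*(x + 1)*(x + 2)*(x^3 - 9*x^2 + 20*x) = x*(x - 5)*(x + 1)*(x + 2)*(x^2 - 4*x) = x*(x - 5)*(x - 4)*(x + 1)*(x + 2)*(x)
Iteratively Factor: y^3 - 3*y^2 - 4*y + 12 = (y - 3)*(y^2 - 4) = (y - 3)*(y - 2)*(y + 2)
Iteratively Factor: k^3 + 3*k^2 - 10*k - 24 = (k + 2)*(k^2 + k - 12) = (k - 3)*(k + 2)*(k + 4)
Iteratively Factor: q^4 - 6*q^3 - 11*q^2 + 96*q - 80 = (q - 1)*(q^3 - 5*q^2 - 16*q + 80) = (q - 4)*(q - 1)*(q^2 - q - 20) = (q - 5)*(q - 4)*(q - 1)*(q + 4)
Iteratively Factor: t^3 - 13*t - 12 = (t - 4)*(t^2 + 4*t + 3) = (t - 4)*(t + 1)*(t + 3)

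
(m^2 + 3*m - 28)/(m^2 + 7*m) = (m - 4)/m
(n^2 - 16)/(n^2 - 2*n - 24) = (n - 4)/(n - 6)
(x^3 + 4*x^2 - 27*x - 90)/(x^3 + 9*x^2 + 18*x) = (x - 5)/x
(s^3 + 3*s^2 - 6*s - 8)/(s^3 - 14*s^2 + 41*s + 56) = (s^2 + 2*s - 8)/(s^2 - 15*s + 56)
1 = 1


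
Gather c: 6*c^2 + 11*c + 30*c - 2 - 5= 6*c^2 + 41*c - 7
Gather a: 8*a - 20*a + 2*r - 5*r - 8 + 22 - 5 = -12*a - 3*r + 9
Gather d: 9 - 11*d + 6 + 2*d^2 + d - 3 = 2*d^2 - 10*d + 12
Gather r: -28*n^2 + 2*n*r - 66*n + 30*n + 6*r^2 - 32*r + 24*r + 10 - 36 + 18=-28*n^2 - 36*n + 6*r^2 + r*(2*n - 8) - 8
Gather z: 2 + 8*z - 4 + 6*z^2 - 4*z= 6*z^2 + 4*z - 2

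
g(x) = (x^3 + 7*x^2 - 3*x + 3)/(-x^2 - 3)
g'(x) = 2*x*(x^3 + 7*x^2 - 3*x + 3)/(-x^2 - 3)^2 + (3*x^2 + 14*x - 3)/(-x^2 - 3) = (-x^4 - 12*x^2 - 36*x + 9)/(x^4 + 6*x^2 + 9)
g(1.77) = -4.10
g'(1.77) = -2.72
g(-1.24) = -3.43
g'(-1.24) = 1.59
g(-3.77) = -3.50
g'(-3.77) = -0.77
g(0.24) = -0.88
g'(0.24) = -0.04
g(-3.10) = -3.95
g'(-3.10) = -0.55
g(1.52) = -3.41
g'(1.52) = -2.79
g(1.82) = -4.24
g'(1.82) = -2.69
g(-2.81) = -4.09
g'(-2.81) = -0.40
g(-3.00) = -4.00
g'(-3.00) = -0.50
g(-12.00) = 4.63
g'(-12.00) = -1.02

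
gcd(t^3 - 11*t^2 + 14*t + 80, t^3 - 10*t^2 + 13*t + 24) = t - 8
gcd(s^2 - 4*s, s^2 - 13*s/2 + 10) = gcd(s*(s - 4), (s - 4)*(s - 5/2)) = s - 4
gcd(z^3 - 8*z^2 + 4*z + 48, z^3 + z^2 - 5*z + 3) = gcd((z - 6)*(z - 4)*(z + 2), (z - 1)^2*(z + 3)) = 1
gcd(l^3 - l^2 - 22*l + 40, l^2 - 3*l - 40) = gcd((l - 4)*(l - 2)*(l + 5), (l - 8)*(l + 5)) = l + 5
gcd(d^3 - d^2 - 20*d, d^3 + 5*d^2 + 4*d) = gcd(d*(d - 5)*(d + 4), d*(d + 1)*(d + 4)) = d^2 + 4*d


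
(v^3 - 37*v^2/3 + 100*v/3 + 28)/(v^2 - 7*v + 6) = (3*v^2 - 19*v - 14)/(3*(v - 1))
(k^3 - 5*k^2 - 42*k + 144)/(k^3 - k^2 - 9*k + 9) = (k^2 - 2*k - 48)/(k^2 + 2*k - 3)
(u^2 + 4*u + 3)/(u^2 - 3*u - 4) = (u + 3)/(u - 4)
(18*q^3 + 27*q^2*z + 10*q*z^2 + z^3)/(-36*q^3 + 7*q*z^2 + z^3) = (q + z)/(-2*q + z)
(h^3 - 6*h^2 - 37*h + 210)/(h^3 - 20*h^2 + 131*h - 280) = (h + 6)/(h - 8)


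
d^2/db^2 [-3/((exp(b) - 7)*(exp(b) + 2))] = (-12*exp(3*b) + 45*exp(2*b) - 243*exp(b) + 210)*exp(b)/(exp(6*b) - 15*exp(5*b) + 33*exp(4*b) + 295*exp(3*b) - 462*exp(2*b) - 2940*exp(b) - 2744)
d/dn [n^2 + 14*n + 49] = 2*n + 14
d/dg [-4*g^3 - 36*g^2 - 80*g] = -12*g^2 - 72*g - 80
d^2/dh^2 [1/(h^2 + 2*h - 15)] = 2*(-h^2 - 2*h + 4*(h + 1)^2 + 15)/(h^2 + 2*h - 15)^3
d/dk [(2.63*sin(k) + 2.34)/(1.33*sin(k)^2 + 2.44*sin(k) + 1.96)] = (-6.2244*sin(k) + 1.74895*cos(2*k) - 2.30375)*cos(k)/(1.33*sin(k)^2 + 2.44*sin(k) + 1.96)^2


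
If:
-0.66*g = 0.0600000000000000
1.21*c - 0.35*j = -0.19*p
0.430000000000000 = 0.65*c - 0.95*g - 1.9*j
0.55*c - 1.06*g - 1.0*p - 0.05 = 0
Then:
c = -0.06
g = -0.09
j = -0.20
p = 0.01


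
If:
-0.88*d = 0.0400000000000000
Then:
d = -0.05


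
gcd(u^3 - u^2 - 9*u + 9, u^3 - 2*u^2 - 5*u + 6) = u^2 - 4*u + 3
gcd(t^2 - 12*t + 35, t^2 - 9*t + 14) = t - 7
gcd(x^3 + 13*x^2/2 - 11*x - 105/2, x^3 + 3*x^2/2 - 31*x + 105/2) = x^2 + 4*x - 21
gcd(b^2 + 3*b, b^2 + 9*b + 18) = b + 3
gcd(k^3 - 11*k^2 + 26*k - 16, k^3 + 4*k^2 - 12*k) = k - 2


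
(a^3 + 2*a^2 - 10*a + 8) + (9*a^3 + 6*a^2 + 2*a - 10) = 10*a^3 + 8*a^2 - 8*a - 2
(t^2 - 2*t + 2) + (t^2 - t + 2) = 2*t^2 - 3*t + 4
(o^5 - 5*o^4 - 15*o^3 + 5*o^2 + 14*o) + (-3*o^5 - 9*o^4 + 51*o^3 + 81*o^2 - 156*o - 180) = -2*o^5 - 14*o^4 + 36*o^3 + 86*o^2 - 142*o - 180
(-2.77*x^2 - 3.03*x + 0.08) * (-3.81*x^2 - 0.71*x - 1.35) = 10.5537*x^4 + 13.511*x^3 + 5.586*x^2 + 4.0337*x - 0.108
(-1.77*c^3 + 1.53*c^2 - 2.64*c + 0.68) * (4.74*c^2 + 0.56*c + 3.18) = -8.3898*c^5 + 6.261*c^4 - 17.2854*c^3 + 6.6102*c^2 - 8.0144*c + 2.1624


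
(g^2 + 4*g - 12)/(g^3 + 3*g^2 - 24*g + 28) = (g + 6)/(g^2 + 5*g - 14)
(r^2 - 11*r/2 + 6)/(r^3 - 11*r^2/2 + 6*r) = 1/r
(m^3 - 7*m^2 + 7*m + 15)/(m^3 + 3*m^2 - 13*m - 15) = (m - 5)/(m + 5)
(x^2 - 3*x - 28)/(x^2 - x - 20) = (x - 7)/(x - 5)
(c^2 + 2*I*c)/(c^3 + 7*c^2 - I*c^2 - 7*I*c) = (c + 2*I)/(c^2 + c*(7 - I) - 7*I)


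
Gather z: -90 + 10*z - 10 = 10*z - 100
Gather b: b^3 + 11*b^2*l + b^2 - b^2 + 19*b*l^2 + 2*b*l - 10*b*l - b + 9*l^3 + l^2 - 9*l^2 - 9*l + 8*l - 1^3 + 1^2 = b^3 + 11*b^2*l + b*(19*l^2 - 8*l - 1) + 9*l^3 - 8*l^2 - l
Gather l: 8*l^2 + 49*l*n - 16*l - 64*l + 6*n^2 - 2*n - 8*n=8*l^2 + l*(49*n - 80) + 6*n^2 - 10*n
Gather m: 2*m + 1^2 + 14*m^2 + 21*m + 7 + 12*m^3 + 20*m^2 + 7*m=12*m^3 + 34*m^2 + 30*m + 8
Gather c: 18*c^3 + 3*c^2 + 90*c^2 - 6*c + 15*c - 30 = 18*c^3 + 93*c^2 + 9*c - 30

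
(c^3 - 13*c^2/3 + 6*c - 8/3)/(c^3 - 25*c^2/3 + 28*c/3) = (c^2 - 3*c + 2)/(c*(c - 7))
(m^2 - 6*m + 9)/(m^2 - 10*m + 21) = (m - 3)/(m - 7)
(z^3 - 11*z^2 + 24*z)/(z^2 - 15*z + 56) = z*(z - 3)/(z - 7)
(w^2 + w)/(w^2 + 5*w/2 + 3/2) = 2*w/(2*w + 3)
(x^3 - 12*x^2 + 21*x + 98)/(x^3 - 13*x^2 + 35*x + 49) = (x + 2)/(x + 1)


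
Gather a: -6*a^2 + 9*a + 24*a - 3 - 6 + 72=-6*a^2 + 33*a + 63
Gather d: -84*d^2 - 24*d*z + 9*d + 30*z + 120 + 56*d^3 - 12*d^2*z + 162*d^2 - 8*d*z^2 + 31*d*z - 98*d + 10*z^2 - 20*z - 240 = 56*d^3 + d^2*(78 - 12*z) + d*(-8*z^2 + 7*z - 89) + 10*z^2 + 10*z - 120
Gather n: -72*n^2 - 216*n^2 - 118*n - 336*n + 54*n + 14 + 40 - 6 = -288*n^2 - 400*n + 48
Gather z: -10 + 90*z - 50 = 90*z - 60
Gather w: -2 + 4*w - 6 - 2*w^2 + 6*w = -2*w^2 + 10*w - 8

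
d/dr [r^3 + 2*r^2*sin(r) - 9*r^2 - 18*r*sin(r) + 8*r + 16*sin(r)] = 2*r^2*cos(r) + 3*r^2 + 4*r*sin(r) - 18*r*cos(r) - 18*r - 18*sin(r) + 16*cos(r) + 8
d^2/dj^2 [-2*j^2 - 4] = -4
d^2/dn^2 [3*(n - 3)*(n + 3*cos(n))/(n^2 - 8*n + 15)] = 3*(-3*n^2*cos(n) + 6*n*sin(n) + 30*n*cos(n) - 30*sin(n) - 69*cos(n) + 10)/(n^3 - 15*n^2 + 75*n - 125)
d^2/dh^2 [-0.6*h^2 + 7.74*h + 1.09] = -1.20000000000000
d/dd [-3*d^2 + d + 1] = 1 - 6*d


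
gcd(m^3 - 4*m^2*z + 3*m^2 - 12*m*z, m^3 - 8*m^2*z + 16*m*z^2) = -m^2 + 4*m*z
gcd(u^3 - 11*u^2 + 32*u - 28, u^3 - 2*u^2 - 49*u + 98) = u^2 - 9*u + 14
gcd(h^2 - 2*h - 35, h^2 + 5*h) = h + 5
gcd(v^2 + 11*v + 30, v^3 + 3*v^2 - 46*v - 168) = v + 6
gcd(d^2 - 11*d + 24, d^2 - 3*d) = d - 3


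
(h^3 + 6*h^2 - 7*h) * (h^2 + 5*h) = h^5 + 11*h^4 + 23*h^3 - 35*h^2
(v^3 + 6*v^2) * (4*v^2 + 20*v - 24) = 4*v^5 + 44*v^4 + 96*v^3 - 144*v^2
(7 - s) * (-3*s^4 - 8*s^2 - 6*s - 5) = 3*s^5 - 21*s^4 + 8*s^3 - 50*s^2 - 37*s - 35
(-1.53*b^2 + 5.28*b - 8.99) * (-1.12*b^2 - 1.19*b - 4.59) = 1.7136*b^4 - 4.0929*b^3 + 10.8083*b^2 - 13.5371*b + 41.2641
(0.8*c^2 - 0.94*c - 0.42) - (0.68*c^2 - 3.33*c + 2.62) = 0.12*c^2 + 2.39*c - 3.04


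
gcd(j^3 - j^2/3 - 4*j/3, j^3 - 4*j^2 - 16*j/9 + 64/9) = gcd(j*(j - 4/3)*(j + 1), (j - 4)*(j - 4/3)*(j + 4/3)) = j - 4/3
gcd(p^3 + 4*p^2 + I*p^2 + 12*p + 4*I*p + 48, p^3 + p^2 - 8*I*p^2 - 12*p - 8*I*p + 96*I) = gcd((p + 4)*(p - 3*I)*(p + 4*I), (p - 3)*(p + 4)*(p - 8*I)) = p + 4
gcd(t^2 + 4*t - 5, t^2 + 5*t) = t + 5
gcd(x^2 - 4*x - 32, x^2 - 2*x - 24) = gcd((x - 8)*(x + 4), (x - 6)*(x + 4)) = x + 4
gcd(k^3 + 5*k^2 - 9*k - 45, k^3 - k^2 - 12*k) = k + 3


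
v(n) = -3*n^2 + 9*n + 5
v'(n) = 9 - 6*n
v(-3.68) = -68.75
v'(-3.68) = 31.08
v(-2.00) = -25.00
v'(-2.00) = 21.00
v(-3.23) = -55.37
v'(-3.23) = 28.38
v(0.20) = 6.68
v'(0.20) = 7.80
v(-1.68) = -18.59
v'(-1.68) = 19.08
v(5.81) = -43.98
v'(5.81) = -25.86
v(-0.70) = -2.77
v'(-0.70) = 13.20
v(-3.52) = -63.85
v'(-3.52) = 30.12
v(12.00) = -319.00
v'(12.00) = -63.00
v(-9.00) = -319.00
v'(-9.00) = 63.00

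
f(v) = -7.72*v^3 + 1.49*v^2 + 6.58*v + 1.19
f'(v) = -23.16*v^2 + 2.98*v + 6.58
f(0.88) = 2.87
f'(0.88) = -8.73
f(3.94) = -421.93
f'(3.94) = -341.21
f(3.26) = -228.99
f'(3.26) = -229.84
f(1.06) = 0.64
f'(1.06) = -16.28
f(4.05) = -460.56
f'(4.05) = -361.23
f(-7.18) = 2888.29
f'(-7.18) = -1208.77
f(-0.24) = -0.20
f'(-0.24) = 4.53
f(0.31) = 3.14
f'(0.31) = 5.28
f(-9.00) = 5690.54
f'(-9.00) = -1896.20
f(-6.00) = 1682.87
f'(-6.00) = -845.06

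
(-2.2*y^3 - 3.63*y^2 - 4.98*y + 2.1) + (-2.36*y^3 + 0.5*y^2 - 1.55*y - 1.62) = -4.56*y^3 - 3.13*y^2 - 6.53*y + 0.48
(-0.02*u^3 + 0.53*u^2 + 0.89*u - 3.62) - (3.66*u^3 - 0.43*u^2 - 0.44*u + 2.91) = -3.68*u^3 + 0.96*u^2 + 1.33*u - 6.53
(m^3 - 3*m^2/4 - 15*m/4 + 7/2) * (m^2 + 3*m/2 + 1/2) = m^5 + 3*m^4/4 - 35*m^3/8 - 5*m^2/2 + 27*m/8 + 7/4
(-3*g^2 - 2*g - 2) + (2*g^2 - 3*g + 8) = -g^2 - 5*g + 6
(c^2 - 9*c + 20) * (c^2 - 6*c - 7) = c^4 - 15*c^3 + 67*c^2 - 57*c - 140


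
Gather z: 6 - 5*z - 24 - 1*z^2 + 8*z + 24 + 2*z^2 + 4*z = z^2 + 7*z + 6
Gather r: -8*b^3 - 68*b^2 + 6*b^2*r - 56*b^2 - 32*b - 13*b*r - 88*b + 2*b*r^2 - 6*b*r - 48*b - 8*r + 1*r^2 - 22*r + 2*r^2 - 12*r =-8*b^3 - 124*b^2 - 168*b + r^2*(2*b + 3) + r*(6*b^2 - 19*b - 42)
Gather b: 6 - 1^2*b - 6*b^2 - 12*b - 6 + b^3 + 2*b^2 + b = b^3 - 4*b^2 - 12*b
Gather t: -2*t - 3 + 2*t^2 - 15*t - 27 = 2*t^2 - 17*t - 30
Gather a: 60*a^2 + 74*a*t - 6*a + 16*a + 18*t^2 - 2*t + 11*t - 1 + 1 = 60*a^2 + a*(74*t + 10) + 18*t^2 + 9*t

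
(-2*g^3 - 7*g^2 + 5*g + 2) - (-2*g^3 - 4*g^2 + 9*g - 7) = -3*g^2 - 4*g + 9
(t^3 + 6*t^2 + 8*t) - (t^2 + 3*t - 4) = t^3 + 5*t^2 + 5*t + 4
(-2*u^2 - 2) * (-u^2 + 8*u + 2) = 2*u^4 - 16*u^3 - 2*u^2 - 16*u - 4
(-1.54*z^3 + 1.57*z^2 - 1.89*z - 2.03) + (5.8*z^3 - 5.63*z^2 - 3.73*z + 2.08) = 4.26*z^3 - 4.06*z^2 - 5.62*z + 0.0500000000000003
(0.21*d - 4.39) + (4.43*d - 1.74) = 4.64*d - 6.13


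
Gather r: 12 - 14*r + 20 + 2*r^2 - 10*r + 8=2*r^2 - 24*r + 40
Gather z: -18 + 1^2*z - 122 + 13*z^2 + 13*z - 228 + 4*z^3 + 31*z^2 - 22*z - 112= 4*z^3 + 44*z^2 - 8*z - 480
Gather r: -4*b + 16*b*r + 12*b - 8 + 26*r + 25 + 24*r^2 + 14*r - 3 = 8*b + 24*r^2 + r*(16*b + 40) + 14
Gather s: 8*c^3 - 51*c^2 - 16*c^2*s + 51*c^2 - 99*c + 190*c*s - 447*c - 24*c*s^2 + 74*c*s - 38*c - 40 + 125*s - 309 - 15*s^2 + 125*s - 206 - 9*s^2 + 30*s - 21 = 8*c^3 - 584*c + s^2*(-24*c - 24) + s*(-16*c^2 + 264*c + 280) - 576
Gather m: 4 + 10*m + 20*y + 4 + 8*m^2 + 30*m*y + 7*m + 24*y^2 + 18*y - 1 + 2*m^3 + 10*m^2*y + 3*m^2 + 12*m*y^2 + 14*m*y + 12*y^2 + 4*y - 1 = 2*m^3 + m^2*(10*y + 11) + m*(12*y^2 + 44*y + 17) + 36*y^2 + 42*y + 6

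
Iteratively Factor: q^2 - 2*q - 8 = (q + 2)*(q - 4)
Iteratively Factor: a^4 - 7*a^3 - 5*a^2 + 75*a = (a - 5)*(a^3 - 2*a^2 - 15*a) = a*(a - 5)*(a^2 - 2*a - 15) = a*(a - 5)^2*(a + 3)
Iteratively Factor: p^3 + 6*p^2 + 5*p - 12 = (p + 4)*(p^2 + 2*p - 3) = (p - 1)*(p + 4)*(p + 3)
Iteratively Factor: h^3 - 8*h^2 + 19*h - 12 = (h - 3)*(h^2 - 5*h + 4) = (h - 4)*(h - 3)*(h - 1)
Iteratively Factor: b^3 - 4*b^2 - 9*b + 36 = (b - 4)*(b^2 - 9) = (b - 4)*(b + 3)*(b - 3)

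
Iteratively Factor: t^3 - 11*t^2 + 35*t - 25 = (t - 5)*(t^2 - 6*t + 5) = (t - 5)^2*(t - 1)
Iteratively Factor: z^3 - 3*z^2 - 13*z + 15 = (z - 1)*(z^2 - 2*z - 15) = (z - 1)*(z + 3)*(z - 5)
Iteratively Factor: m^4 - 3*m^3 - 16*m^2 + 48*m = (m - 4)*(m^3 + m^2 - 12*m) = (m - 4)*(m + 4)*(m^2 - 3*m) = m*(m - 4)*(m + 4)*(m - 3)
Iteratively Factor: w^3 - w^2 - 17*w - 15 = (w + 1)*(w^2 - 2*w - 15) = (w - 5)*(w + 1)*(w + 3)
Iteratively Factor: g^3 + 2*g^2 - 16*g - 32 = (g - 4)*(g^2 + 6*g + 8) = (g - 4)*(g + 2)*(g + 4)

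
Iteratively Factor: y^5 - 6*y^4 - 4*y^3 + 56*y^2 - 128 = (y + 2)*(y^4 - 8*y^3 + 12*y^2 + 32*y - 64) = (y + 2)^2*(y^3 - 10*y^2 + 32*y - 32) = (y - 4)*(y + 2)^2*(y^2 - 6*y + 8) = (y - 4)*(y - 2)*(y + 2)^2*(y - 4)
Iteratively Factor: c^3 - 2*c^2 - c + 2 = (c - 1)*(c^2 - c - 2) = (c - 2)*(c - 1)*(c + 1)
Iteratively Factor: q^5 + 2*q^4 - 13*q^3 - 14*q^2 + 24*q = (q)*(q^4 + 2*q^3 - 13*q^2 - 14*q + 24) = q*(q + 4)*(q^3 - 2*q^2 - 5*q + 6) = q*(q + 2)*(q + 4)*(q^2 - 4*q + 3) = q*(q - 1)*(q + 2)*(q + 4)*(q - 3)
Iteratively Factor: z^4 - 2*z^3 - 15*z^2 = (z + 3)*(z^3 - 5*z^2) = z*(z + 3)*(z^2 - 5*z) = z^2*(z + 3)*(z - 5)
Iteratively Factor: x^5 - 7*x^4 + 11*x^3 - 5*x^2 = (x - 5)*(x^4 - 2*x^3 + x^2) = (x - 5)*(x - 1)*(x^3 - x^2) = x*(x - 5)*(x - 1)*(x^2 - x) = x^2*(x - 5)*(x - 1)*(x - 1)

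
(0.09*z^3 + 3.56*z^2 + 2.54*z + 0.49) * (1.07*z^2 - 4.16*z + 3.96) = 0.0963*z^5 + 3.4348*z^4 - 11.7354*z^3 + 4.0555*z^2 + 8.02*z + 1.9404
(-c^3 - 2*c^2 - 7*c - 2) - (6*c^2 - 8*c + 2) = -c^3 - 8*c^2 + c - 4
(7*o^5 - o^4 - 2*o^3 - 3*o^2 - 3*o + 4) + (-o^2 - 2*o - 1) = 7*o^5 - o^4 - 2*o^3 - 4*o^2 - 5*o + 3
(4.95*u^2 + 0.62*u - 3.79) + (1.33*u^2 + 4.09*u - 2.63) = 6.28*u^2 + 4.71*u - 6.42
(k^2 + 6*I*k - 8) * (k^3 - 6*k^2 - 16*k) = k^5 - 6*k^4 + 6*I*k^4 - 24*k^3 - 36*I*k^3 + 48*k^2 - 96*I*k^2 + 128*k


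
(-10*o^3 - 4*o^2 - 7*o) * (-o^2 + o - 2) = 10*o^5 - 6*o^4 + 23*o^3 + o^2 + 14*o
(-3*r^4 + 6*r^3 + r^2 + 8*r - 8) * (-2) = 6*r^4 - 12*r^3 - 2*r^2 - 16*r + 16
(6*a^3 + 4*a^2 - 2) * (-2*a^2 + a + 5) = -12*a^5 - 2*a^4 + 34*a^3 + 24*a^2 - 2*a - 10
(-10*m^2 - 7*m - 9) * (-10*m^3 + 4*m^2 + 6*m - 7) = 100*m^5 + 30*m^4 + 2*m^3 - 8*m^2 - 5*m + 63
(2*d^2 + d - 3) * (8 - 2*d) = -4*d^3 + 14*d^2 + 14*d - 24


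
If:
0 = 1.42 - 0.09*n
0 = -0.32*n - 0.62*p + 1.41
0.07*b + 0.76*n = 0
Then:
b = -171.30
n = 15.78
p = -5.87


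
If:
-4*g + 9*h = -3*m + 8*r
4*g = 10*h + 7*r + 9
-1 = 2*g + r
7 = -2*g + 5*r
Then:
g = -1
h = -2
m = 22/3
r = 1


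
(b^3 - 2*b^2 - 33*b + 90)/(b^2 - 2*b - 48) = (b^2 - 8*b + 15)/(b - 8)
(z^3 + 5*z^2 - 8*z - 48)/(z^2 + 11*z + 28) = (z^2 + z - 12)/(z + 7)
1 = 1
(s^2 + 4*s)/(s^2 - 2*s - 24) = s/(s - 6)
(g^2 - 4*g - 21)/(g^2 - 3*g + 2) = (g^2 - 4*g - 21)/(g^2 - 3*g + 2)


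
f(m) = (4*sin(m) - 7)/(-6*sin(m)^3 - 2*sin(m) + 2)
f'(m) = (18*sin(m)^2*cos(m) + 2*cos(m))*(4*sin(m) - 7)/(-6*sin(m)^3 - 2*sin(m) + 2)^2 + 4*cos(m)/(-6*sin(m)^3 - 2*sin(m) + 2)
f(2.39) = 3.35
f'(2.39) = 22.21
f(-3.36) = -4.07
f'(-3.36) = 4.92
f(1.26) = 0.63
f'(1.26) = -0.93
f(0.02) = -3.53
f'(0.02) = -1.57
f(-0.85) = -1.65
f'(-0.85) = -1.76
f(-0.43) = -2.65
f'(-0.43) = -2.67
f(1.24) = 0.65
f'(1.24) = -1.03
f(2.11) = 1.02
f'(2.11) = 2.86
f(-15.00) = -1.94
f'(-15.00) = 2.25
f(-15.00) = -1.94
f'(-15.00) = 2.25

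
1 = 1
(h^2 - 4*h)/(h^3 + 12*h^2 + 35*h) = (h - 4)/(h^2 + 12*h + 35)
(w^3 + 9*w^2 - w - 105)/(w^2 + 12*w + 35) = w - 3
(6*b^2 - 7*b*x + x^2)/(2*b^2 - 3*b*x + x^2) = (-6*b + x)/(-2*b + x)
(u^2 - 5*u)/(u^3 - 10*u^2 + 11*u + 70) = u/(u^2 - 5*u - 14)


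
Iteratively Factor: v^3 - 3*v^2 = (v - 3)*(v^2) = v*(v - 3)*(v)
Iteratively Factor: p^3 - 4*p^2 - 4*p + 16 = (p - 2)*(p^2 - 2*p - 8) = (p - 2)*(p + 2)*(p - 4)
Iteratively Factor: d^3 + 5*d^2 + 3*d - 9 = (d - 1)*(d^2 + 6*d + 9) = (d - 1)*(d + 3)*(d + 3)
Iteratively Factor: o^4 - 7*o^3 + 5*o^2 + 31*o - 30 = (o - 3)*(o^3 - 4*o^2 - 7*o + 10) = (o - 3)*(o + 2)*(o^2 - 6*o + 5) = (o - 3)*(o - 1)*(o + 2)*(o - 5)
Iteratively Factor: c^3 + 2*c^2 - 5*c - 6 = (c + 3)*(c^2 - c - 2) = (c + 1)*(c + 3)*(c - 2)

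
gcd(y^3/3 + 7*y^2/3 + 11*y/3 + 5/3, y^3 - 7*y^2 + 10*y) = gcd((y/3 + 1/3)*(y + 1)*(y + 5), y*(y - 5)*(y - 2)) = 1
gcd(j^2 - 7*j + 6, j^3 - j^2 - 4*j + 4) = j - 1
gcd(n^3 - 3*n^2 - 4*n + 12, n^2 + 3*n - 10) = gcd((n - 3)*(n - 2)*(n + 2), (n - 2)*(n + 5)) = n - 2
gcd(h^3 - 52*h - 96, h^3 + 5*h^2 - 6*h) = h + 6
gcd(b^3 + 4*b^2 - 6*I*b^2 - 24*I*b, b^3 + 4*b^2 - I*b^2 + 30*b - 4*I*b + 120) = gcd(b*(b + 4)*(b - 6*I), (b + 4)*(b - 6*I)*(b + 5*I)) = b^2 + b*(4 - 6*I) - 24*I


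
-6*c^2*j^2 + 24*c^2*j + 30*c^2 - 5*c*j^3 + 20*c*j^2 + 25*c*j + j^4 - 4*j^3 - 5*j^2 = (-6*c + j)*(c + j)*(j - 5)*(j + 1)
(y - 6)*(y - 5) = y^2 - 11*y + 30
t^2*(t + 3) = t^3 + 3*t^2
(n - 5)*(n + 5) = n^2 - 25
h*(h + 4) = h^2 + 4*h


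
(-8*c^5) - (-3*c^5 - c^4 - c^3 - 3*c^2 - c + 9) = -5*c^5 + c^4 + c^3 + 3*c^2 + c - 9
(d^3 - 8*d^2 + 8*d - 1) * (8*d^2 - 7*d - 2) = 8*d^5 - 71*d^4 + 118*d^3 - 48*d^2 - 9*d + 2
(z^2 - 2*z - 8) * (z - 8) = z^3 - 10*z^2 + 8*z + 64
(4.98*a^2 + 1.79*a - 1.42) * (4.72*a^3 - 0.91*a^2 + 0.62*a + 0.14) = 23.5056*a^5 + 3.917*a^4 - 5.2437*a^3 + 3.0992*a^2 - 0.6298*a - 0.1988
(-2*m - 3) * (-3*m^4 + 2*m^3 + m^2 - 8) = 6*m^5 + 5*m^4 - 8*m^3 - 3*m^2 + 16*m + 24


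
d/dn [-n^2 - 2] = -2*n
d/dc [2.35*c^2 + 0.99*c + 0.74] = 4.7*c + 0.99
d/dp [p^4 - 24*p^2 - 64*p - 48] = 4*p^3 - 48*p - 64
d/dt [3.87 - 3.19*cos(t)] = 3.19*sin(t)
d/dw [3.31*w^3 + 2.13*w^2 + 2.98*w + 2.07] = 9.93*w^2 + 4.26*w + 2.98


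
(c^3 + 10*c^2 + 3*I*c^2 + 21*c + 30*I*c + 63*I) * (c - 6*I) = c^4 + 10*c^3 - 3*I*c^3 + 39*c^2 - 30*I*c^2 + 180*c - 63*I*c + 378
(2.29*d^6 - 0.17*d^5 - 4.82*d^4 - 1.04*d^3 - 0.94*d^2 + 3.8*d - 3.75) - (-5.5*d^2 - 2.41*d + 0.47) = 2.29*d^6 - 0.17*d^5 - 4.82*d^4 - 1.04*d^3 + 4.56*d^2 + 6.21*d - 4.22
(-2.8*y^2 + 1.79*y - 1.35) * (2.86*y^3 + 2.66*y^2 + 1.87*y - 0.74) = -8.008*y^5 - 2.3286*y^4 - 4.3356*y^3 + 1.8283*y^2 - 3.8491*y + 0.999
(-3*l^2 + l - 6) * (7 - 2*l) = 6*l^3 - 23*l^2 + 19*l - 42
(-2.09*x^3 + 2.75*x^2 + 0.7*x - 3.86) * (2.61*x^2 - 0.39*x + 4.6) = -5.4549*x^5 + 7.9926*x^4 - 8.8595*x^3 + 2.3024*x^2 + 4.7254*x - 17.756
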